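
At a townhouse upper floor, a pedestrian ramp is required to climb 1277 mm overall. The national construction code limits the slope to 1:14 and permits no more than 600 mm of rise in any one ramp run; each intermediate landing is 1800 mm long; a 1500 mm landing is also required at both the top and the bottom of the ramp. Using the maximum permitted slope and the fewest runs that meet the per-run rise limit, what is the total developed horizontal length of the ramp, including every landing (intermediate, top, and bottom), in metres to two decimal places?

1277 / 600 = 2.128 → round up to 3 ramp runs. That means 2 intermediate landings.
Ramp run (horizontal) at 1:14: 1277 × 14 = 17878 mm.
2 intermediate landings contribute 2 × 1800 = 3600 mm.
Top and bottom landings: 2 × 1500 = 3000 mm.
Total = 17878 + 3600 + 3000 = 24478 mm.
= 24.48 m.

24.48 m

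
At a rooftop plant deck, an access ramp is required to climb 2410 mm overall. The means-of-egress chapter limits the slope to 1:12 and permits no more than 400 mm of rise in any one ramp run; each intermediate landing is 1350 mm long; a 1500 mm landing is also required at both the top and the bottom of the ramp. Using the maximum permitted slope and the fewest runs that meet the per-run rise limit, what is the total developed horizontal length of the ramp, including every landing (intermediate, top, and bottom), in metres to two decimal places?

40.02 m

2410 / 400 = 6.03, so 7 ramp runs are needed. That means 6 intermediate landings.
Horizontal run for 2410 mm of rise at 1:12 is 2410 × 12 = 28920 mm.
6 intermediate landings contribute 6 × 1350 = 8100 mm.
Top and bottom landings: 2 × 1500 = 3000 mm.
Total = 28920 + 8100 + 3000 = 40020 mm.
= 40.02 m.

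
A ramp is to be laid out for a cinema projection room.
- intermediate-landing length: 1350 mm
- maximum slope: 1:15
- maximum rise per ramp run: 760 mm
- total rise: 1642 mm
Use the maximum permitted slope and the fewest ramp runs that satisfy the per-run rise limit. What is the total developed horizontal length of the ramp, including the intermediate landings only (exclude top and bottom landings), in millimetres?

27330 mm

⌈1642/760⌉ = 3 ramp runs. That means 2 intermediate landings.
Ramp run (horizontal) at 1:15: 1642 × 15 = 24630 mm.
Intermediate landings: 2 × 1350 = 2700 mm.
Total developed length = 24630 + 2700 = 27330 mm.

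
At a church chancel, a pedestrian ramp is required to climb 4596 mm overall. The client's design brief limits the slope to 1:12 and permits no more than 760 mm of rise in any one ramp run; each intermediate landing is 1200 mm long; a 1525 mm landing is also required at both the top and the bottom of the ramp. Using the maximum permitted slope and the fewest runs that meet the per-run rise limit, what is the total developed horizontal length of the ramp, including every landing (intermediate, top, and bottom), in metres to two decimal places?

⌈4596/760⌉ = 7 ramp runs. That means 6 intermediate landings.
Horizontal run for 4596 mm of rise at 1:12 is 4596 × 12 = 55152 mm.
6 intermediate landings contribute 6 × 1200 = 7200 mm.
Top and bottom landings: 2 × 1525 = 3050 mm.
Total = 55152 + 7200 + 3050 = 65402 mm.
= 65.40 m.

65.40 m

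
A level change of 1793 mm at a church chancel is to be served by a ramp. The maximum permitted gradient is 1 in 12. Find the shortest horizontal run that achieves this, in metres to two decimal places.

21.52 m

Run = rise × 12 = 1793 × 12 = 21516 mm.
21516 mm = 21.52 m.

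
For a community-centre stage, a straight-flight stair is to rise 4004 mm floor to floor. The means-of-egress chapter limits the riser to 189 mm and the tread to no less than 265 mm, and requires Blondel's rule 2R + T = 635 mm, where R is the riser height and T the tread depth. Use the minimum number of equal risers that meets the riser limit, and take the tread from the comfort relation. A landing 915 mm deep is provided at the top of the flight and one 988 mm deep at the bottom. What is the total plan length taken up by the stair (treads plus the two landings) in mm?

7594 mm

4004 / 189 = 21.185 → round up to 22 risers.
Riser R = 4004 / 22 = 182 mm, within the 189 mm limit.
From 2R + T = 635: T = 635 − 364 = 271 mm.
Treads = 22 − 1 = 21; going = 21 × 271 = 5691 mm.
Enclosure = 5691 + 915 + 988 = 7594 mm.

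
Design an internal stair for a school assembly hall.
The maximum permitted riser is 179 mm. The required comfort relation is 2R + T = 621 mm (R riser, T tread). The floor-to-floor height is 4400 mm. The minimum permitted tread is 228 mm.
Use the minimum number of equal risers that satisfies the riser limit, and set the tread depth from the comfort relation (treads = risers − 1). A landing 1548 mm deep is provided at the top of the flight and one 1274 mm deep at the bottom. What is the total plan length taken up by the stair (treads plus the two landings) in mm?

9278 mm

At most 179 each: 4400/179 = 24.58, giving 25 risers.
R = 4400 ÷ 25 = 176 mm.
Tread T = 621 − 2 × 176 = 269 mm (≥ 228 mm).
Going = (25 − 1) × 269 = 6456 mm.
Enclosure = 6456 + 1548 + 1274 = 9278 mm.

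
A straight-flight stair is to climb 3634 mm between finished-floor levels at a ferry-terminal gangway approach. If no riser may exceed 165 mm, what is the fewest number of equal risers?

At most 165 each: 3634/165 = 22.02, giving 23 risers.

23 risers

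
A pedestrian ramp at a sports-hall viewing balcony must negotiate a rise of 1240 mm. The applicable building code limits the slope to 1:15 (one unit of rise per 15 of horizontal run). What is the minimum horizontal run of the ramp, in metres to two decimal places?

At 1:15 the run is 15 × 1240 = 18600 mm.
18600 mm = 18.60 m.

18.60 m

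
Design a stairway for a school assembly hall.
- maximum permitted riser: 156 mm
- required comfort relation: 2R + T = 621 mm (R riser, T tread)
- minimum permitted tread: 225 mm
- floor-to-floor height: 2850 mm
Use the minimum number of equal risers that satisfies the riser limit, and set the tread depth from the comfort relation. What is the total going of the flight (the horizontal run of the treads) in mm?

2850 / 156 = 18.27, so 19 risers are needed.
Riser R = 2850 / 19 = 150 mm, within the 156 mm limit.
Tread T = 621 − 2 × 150 = 321 mm (≥ 225 mm).
Going = (19 − 1) × 321 = 5778 mm.

5778 mm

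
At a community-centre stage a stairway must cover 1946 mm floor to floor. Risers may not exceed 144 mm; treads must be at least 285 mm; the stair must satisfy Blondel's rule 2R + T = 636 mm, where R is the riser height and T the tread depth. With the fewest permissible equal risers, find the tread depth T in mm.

358 mm

⌈1946/144⌉ = 14 risers.
Riser R = 1946 / 14 = 139 mm, within the 144 mm limit.
Tread T = 636 − 2 × 139 = 358 mm (≥ 285 mm).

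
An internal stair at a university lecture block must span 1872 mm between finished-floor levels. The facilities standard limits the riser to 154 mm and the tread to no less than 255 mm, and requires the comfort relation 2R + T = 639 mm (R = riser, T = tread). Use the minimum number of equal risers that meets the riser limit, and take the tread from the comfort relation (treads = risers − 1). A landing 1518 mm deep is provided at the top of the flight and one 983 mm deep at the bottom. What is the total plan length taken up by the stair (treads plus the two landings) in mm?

6713 mm

⌈1872/154⌉ = 13 risers.
Each riser is 1872/13 = 144 mm (≤ 154 mm).
From 2R + T = 639: T = 639 − 288 = 351 mm.
13 risers give 12 treads; going = 12 × 351 = 4212 mm.
Add landings: 4212 + 1518 + 983 = 6713 mm.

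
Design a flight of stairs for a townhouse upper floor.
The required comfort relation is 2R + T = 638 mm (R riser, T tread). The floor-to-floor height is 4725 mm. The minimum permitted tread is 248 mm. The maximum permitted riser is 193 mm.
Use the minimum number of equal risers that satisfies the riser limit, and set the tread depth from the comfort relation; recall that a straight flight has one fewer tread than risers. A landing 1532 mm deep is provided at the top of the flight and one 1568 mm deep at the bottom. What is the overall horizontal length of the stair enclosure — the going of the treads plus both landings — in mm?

9340 mm

At most 193 each: 4725/193 = 24.48, giving 25 risers.
Riser R = 4725 / 25 = 189 mm, within the 193 mm limit.
Tread T = 638 − 2 × 189 = 260 mm (≥ 248 mm).
Treads = 25 − 1 = 24; going = 24 × 260 = 6240 mm.
Add landings: 6240 + 1532 + 1568 = 9340 mm.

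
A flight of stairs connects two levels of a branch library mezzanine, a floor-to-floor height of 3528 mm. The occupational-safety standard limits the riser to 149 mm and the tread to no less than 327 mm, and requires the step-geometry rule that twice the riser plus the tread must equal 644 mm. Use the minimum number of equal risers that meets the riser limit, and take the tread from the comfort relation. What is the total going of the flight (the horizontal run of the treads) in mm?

8050 mm

⌈3528/149⌉ = 24 risers.
R = 3528 ÷ 24 = 147 mm.
T = 644 − 2·147 = 350 mm, which satisfies the 327 mm minimum.
Going = (24 − 1) × 350 = 8050 mm.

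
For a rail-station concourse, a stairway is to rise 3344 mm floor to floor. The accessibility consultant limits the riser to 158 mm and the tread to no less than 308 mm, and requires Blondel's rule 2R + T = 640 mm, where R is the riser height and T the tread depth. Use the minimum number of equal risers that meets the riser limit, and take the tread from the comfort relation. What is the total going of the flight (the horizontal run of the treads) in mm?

7056 mm

At most 158 each: 3344/158 = 21.16, giving 22 risers.
Each riser is 3344/22 = 152 mm (≤ 158 mm).
From 2R + T = 640: T = 640 − 304 = 336 mm.
Going = (22 − 1) × 336 = 7056 mm.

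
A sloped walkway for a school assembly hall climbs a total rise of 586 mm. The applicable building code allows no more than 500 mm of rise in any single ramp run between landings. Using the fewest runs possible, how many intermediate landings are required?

1 intermediate landings

586 / 500 = 1.172 → round up to 2 ramp runs.
2 runs are separated by 1 intermediate landings.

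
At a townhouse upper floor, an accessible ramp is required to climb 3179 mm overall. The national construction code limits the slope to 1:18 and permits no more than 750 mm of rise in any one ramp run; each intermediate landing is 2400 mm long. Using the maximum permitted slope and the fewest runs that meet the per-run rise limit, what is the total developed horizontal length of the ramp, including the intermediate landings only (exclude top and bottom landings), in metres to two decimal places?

66.82 m

3179 / 750 = 4.239 → round up to 5 ramp runs. That means 4 intermediate landings.
Horizontal run for 3179 mm of rise at 1:18 is 3179 × 18 = 57222 mm.
4 intermediate landings contribute 4 × 2400 = 9600 mm.
Developed length = 57222 + 9600 = 66822 mm.
= 66.82 m.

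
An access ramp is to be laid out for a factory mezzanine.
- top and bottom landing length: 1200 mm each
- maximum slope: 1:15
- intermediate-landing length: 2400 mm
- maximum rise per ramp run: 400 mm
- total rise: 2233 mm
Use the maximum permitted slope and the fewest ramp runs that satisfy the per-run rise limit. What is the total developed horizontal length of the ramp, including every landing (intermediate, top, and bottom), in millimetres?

47895 mm

⌈2233/400⌉ = 6 ramp runs. That means 5 intermediate landings.
Horizontal run for 2233 mm of rise at 1:15 is 2233 × 15 = 33495 mm.
Intermediate landings: 5 × 2400 = 12000 mm.
Top and bottom landings: 2 × 1200 = 2400 mm.
Total = 33495 + 12000 + 2400 = 47895 mm.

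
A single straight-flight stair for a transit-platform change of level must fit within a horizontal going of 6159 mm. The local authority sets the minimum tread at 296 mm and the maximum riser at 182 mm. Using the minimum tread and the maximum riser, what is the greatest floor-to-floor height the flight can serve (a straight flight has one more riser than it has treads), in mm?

6159 / 296 = 20.81, so 20 treads fit.
Risers = treads + 1 = 21.
Maximum height = 21 × 182 = 3822 mm.

3822 mm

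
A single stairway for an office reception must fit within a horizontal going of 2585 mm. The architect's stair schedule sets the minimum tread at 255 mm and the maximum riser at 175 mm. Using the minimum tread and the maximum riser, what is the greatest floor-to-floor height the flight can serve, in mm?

1925 mm

Treads that fit: ⌊2585 / 255⌋ = 10.
Risers = treads + 1 = 11.
Maximum height = 11 × 175 = 1925 mm.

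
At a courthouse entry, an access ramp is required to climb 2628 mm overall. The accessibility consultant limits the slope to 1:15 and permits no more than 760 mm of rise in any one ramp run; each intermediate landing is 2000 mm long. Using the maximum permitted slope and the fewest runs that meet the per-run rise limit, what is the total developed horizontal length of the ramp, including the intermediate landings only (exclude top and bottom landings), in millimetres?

45420 mm

2628 / 760 = 3.458 → round up to 4 ramp runs. That means 3 intermediate landings.
Ramp run (horizontal) at 1:15: 2628 × 15 = 39420 mm.
3 intermediate landings contribute 3 × 2000 = 6000 mm.
Total developed length = 39420 + 6000 = 45420 mm.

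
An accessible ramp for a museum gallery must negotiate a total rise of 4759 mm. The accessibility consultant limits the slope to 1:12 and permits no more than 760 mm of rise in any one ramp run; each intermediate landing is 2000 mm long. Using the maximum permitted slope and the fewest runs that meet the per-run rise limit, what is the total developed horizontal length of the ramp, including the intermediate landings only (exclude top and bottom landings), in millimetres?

At most 760 each: 4759/760 = 6.26, giving 7 ramp runs. That means 6 intermediate landings.
Ramp run (horizontal) at 1:12: 4759 × 12 = 57108 mm.
6 intermediate landings contribute 6 × 2000 = 12000 mm.
Total developed length = 57108 + 12000 = 69108 mm.

69108 mm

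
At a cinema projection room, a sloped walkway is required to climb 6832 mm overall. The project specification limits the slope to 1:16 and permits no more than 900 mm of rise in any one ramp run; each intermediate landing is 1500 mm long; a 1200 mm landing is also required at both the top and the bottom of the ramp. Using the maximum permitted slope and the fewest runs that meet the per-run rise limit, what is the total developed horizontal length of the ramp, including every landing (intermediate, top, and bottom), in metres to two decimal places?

122.21 m

6832 / 900 = 7.591 → round up to 8 ramp runs. That means 7 intermediate landings.
Horizontal run for 6832 mm of rise at 1:16 is 6832 × 16 = 109312 mm.
Intermediate landings: 7 × 1500 = 10500 mm.
Top and bottom landings: 2 × 1200 = 2400 mm.
Total = 109312 + 10500 + 2400 = 122212 mm.
= 122.21 m.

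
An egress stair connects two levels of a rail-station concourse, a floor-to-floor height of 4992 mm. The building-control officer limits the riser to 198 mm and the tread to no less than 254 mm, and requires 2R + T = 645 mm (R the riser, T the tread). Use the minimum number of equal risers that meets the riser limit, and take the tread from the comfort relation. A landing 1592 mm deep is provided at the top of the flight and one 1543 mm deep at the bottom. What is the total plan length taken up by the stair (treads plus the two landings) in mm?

9660 mm

4992 / 198 = 25.21, so 26 risers are needed.
Riser R = 4992 / 26 = 192 mm, within the 198 mm limit.
Tread T = 645 − 2 × 192 = 261 mm (≥ 254 mm).
Treads = 26 − 1 = 25; going = 25 × 261 = 6525 mm.
Add landings: 6525 + 1592 + 1543 = 9660 mm.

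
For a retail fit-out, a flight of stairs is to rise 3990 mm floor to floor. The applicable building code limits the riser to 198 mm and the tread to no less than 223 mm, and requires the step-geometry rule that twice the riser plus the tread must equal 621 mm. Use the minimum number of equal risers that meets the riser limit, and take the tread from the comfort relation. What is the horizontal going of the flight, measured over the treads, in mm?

3990 / 198 = 20.152 → round up to 21 risers.
Riser R = 3990 / 21 = 190 mm, within the 198 mm limit.
T = 621 − 2·190 = 241 mm, which satisfies the 223 mm minimum.
21 risers give 20 treads; going = 20 × 241 = 4820 mm.

4820 mm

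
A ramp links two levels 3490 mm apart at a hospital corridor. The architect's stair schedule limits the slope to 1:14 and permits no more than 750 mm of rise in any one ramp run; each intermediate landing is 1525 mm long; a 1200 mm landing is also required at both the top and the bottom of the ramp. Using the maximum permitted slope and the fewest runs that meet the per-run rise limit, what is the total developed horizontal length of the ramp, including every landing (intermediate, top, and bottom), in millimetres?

57360 mm

⌈3490/750⌉ = 5 ramp runs. That means 4 intermediate landings.
Ramp run (horizontal) at 1:14: 3490 × 14 = 48860 mm.
Intermediate landings: 4 × 1525 = 6100 mm.
Top and bottom landings: 2 × 1200 = 2400 mm.
Total = 48860 + 6100 + 2400 = 57360 mm.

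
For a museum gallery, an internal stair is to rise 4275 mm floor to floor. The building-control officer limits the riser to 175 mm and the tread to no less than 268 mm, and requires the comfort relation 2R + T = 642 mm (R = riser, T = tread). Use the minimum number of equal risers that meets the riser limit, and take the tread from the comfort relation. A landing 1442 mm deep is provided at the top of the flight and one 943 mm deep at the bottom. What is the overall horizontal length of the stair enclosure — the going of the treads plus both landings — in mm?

4275 / 175 = 24.43, so 25 risers are needed.
Riser R = 4275 / 25 = 171 mm, within the 175 mm limit.
Tread T = 642 − 2 × 171 = 300 mm (≥ 268 mm).
Going = (25 − 1) × 300 = 7200 mm.
Enclosure = 7200 + 1442 + 943 = 9585 mm.

9585 mm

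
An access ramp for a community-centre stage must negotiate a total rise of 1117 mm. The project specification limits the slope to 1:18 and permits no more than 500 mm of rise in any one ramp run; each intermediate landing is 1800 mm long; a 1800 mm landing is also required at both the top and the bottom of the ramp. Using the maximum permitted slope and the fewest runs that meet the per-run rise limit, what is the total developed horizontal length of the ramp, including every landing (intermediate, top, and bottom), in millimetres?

At most 500 each: 1117/500 = 2.23, giving 3 ramp runs. That means 2 intermediate landings.
Ramp run (horizontal) at 1:18: 1117 × 18 = 20106 mm.
2 intermediate landings contribute 2 × 1800 = 3600 mm.
Top and bottom landings: 2 × 1800 = 3600 mm.
Total = 20106 + 3600 + 3600 = 27306 mm.

27306 mm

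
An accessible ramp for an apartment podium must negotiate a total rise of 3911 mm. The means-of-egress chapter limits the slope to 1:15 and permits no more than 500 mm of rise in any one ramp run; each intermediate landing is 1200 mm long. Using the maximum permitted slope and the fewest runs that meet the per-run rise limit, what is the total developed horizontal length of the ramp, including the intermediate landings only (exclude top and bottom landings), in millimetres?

67065 mm

At most 500 each: 3911/500 = 7.82, giving 8 ramp runs. That means 7 intermediate landings.
Horizontal run for 3911 mm of rise at 1:15 is 3911 × 15 = 58665 mm.
7 intermediate landings contribute 7 × 1200 = 8400 mm.
Total developed length = 58665 + 8400 = 67065 mm.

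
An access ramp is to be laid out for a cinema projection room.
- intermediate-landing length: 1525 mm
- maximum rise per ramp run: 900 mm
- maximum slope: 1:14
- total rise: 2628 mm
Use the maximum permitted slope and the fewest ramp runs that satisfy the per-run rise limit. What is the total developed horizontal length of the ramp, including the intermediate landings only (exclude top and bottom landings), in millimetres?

2628 / 900 = 2.920 → round up to 3 ramp runs. That means 2 intermediate landings.
Ramp run (horizontal) at 1:14: 2628 × 14 = 36792 mm.
Intermediate landings: 2 × 1525 = 3050 mm.
Total developed length = 36792 + 3050 = 39842 mm.

39842 mm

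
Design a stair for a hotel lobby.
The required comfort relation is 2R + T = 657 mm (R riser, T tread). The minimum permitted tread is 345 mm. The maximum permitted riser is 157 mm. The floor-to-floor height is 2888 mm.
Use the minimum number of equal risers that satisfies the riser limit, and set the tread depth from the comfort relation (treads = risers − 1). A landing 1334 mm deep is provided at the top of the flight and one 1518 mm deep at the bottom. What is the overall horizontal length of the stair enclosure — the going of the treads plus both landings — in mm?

2888 / 157 = 18.39, so 19 risers are needed.
Each riser is 2888/19 = 152 mm (≤ 157 mm).
T = 657 − 2·152 = 353 mm, which satisfies the 345 mm minimum.
Treads = 19 − 1 = 18; going = 18 × 353 = 6354 mm.
Add landings: 6354 + 1334 + 1518 = 9206 mm.

9206 mm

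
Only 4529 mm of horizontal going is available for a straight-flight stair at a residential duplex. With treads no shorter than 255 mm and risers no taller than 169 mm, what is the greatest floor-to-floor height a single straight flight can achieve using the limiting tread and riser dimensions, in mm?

4529 / 255 = 17.76, so 17 treads fit.
Risers = treads + 1 = 18.
Maximum height = 18 × 169 = 3042 mm.

3042 mm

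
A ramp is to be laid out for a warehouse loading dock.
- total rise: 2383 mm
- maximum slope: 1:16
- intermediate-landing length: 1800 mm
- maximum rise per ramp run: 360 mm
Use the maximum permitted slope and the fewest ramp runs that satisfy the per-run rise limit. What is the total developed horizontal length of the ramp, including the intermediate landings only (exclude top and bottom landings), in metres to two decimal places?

48.93 m

⌈2383/360⌉ = 7 ramp runs. That means 6 intermediate landings.
Ramp run (horizontal) at 1:16: 2383 × 16 = 38128 mm.
Intermediate landings: 6 × 1800 = 10800 mm.
Developed length = 38128 + 10800 = 48928 mm.
= 48.93 m.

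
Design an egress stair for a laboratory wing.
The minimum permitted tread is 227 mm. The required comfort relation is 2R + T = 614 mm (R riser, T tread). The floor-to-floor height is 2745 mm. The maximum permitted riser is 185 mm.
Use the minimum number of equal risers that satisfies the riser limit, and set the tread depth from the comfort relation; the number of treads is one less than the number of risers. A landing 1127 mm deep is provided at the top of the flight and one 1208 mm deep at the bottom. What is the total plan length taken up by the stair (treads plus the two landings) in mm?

5807 mm

2745 / 185 = 14.838 → round up to 15 risers.
R = 2745 ÷ 15 = 183 mm.
Tread T = 614 − 2 × 183 = 248 mm (≥ 227 mm).
15 risers give 14 treads; going = 14 × 248 = 3472 mm.
Add landings: 3472 + 1127 + 1208 = 5807 mm.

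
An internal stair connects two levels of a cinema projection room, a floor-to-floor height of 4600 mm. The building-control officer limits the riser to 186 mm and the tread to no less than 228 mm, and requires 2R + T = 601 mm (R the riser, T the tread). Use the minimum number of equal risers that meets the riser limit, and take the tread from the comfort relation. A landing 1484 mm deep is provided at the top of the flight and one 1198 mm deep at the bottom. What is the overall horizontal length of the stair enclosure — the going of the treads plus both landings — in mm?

8274 mm

4600 / 186 = 24.73, so 25 risers are needed.
R = 4600 ÷ 25 = 184 mm.
Tread T = 601 − 2 × 184 = 233 mm (≥ 228 mm).
Treads = 25 − 1 = 24; going = 24 × 233 = 5592 mm.
Add landings: 5592 + 1484 + 1198 = 8274 mm.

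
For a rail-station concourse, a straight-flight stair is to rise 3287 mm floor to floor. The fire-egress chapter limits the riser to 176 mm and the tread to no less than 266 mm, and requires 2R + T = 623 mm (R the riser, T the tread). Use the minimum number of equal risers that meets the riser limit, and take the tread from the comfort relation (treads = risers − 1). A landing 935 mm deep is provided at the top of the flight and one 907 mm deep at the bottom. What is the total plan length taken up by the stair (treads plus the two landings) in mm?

6828 mm

At most 176 each: 3287/176 = 18.68, giving 19 risers.
R = 3287 ÷ 19 = 173 mm.
Tread T = 623 − 2 × 173 = 277 mm (≥ 266 mm).
Going = (19 − 1) × 277 = 4986 mm.
Add landings: 4986 + 935 + 907 = 6828 mm.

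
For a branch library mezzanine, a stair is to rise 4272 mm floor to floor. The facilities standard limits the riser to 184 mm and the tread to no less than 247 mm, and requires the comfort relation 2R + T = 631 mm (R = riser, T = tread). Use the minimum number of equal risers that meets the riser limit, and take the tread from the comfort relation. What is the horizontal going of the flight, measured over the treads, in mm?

6325 mm

4272 / 184 = 23.22, so 24 risers are needed.
R = 4272 ÷ 24 = 178 mm.
T = 631 − 2·178 = 275 mm, which satisfies the 247 mm minimum.
24 risers give 23 treads; going = 23 × 275 = 6325 mm.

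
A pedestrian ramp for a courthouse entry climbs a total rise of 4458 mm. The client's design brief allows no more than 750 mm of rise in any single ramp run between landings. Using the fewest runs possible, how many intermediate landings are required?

5 intermediate landings

4458 / 750 = 5.94, so 6 ramp runs are needed.
6 runs are separated by 5 intermediate landings.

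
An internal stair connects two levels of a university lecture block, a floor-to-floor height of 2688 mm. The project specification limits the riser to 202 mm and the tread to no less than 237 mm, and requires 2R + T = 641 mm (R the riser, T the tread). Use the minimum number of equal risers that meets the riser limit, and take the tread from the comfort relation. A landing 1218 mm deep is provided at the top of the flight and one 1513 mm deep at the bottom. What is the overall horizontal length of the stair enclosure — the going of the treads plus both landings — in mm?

2688 / 202 = 13.31, so 14 risers are needed.
Riser R = 2688 / 14 = 192 mm, within the 202 mm limit.
T = 641 − 2·192 = 257 mm, which satisfies the 237 mm minimum.
Treads = 14 − 1 = 13; going = 13 × 257 = 3341 mm.
Enclosure = 3341 + 1218 + 1513 = 6072 mm.

6072 mm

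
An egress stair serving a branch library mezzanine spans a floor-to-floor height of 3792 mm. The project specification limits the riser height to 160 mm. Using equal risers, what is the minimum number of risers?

24 risers

3792 / 160 = 23.70, so 24 risers are needed.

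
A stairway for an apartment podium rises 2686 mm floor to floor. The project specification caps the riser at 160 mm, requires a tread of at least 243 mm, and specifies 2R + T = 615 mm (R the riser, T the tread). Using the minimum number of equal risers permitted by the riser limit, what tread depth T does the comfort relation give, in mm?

2686 / 160 = 16.79, so 17 risers are needed.
R = 2686 ÷ 17 = 158 mm.
Tread T = 615 − 2 × 158 = 299 mm (≥ 243 mm).

299 mm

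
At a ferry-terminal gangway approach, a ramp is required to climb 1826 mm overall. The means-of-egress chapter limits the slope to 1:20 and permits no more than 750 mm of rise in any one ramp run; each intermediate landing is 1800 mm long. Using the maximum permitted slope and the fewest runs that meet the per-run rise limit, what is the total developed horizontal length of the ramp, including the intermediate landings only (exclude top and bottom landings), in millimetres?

1826 / 750 = 2.43, so 3 ramp runs are needed. That means 2 intermediate landings.
Ramp run (horizontal) at 1:20: 1826 × 20 = 36520 mm.
2 intermediate landings contribute 2 × 1800 = 3600 mm.
Total developed length = 36520 + 3600 = 40120 mm.

40120 mm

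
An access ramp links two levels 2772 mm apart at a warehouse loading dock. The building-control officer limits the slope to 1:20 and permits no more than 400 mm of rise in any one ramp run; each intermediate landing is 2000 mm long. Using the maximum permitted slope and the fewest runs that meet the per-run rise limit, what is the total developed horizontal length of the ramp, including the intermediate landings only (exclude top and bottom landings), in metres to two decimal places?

67.44 m

⌈2772/400⌉ = 7 ramp runs. That means 6 intermediate landings.
Ramp run (horizontal) at 1:20: 2772 × 20 = 55440 mm.
Intermediate landings: 6 × 2000 = 12000 mm.
Total developed length = 55440 + 12000 = 67440 mm.
= 67.44 m.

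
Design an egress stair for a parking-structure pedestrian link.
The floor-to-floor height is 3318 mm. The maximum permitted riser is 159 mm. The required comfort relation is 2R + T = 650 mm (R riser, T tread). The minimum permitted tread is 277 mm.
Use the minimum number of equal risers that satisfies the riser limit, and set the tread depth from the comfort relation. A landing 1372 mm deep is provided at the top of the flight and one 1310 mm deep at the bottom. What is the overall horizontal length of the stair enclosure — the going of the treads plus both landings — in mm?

9362 mm

3318 / 159 = 20.868 → round up to 21 risers.
R = 3318 ÷ 21 = 158 mm.
T = 650 − 2·158 = 334 mm, which satisfies the 277 mm minimum.
Treads = 21 − 1 = 20; going = 20 × 334 = 6680 mm.
Enclosure = 6680 + 1372 + 1310 = 9362 mm.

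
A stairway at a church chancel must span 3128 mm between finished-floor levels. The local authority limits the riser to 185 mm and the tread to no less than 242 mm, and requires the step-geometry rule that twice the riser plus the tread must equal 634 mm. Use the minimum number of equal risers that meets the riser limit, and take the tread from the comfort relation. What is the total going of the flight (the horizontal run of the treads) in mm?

⌈3128/185⌉ = 17 risers.
Riser R = 3128 / 17 = 184 mm, within the 185 mm limit.
From 2R + T = 634: T = 634 − 368 = 266 mm.
17 risers give 16 treads; going = 16 × 266 = 4256 mm.

4256 mm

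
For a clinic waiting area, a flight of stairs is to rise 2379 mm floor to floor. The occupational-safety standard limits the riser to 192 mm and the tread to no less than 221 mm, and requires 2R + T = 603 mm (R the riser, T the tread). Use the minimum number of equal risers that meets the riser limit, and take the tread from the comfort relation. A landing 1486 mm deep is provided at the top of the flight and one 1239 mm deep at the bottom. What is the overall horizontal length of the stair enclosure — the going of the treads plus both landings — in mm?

2379 / 192 = 12.391 → round up to 13 risers.
Each riser is 2379/13 = 183 mm (≤ 192 mm).
T = 603 − 2·183 = 237 mm, which satisfies the 221 mm minimum.
Going = (13 − 1) × 237 = 2844 mm.
Enclosure = 2844 + 1486 + 1239 = 5569 mm.

5569 mm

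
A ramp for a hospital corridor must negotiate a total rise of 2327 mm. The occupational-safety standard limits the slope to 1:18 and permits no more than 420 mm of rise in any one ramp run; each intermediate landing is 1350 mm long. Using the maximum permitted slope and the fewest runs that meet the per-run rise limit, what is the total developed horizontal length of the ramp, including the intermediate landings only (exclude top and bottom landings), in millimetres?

2327 / 420 = 5.54, so 6 ramp runs are needed. That means 5 intermediate landings.
Horizontal run for 2327 mm of rise at 1:18 is 2327 × 18 = 41886 mm.
Intermediate landings: 5 × 1350 = 6750 mm.
Developed length = 41886 + 6750 = 48636 mm.

48636 mm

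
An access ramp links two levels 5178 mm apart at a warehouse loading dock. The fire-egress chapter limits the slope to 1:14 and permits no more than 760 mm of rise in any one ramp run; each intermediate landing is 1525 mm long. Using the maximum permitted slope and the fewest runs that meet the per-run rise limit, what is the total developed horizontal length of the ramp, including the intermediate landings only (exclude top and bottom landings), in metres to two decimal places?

81.64 m

5178 / 760 = 6.81, so 7 ramp runs are needed. That means 6 intermediate landings.
Horizontal run for 5178 mm of rise at 1:14 is 5178 × 14 = 72492 mm.
Intermediate landings: 6 × 1525 = 9150 mm.
Developed length = 72492 + 9150 = 81642 mm.
= 81.64 m.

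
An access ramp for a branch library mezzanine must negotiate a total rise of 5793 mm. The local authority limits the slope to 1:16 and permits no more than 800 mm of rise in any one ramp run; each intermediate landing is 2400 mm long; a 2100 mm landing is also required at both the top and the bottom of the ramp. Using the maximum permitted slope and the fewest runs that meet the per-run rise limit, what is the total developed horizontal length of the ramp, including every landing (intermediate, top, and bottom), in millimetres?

113688 mm

⌈5793/800⌉ = 8 ramp runs. That means 7 intermediate landings.
Ramp run (horizontal) at 1:16: 5793 × 16 = 92688 mm.
Intermediate landings: 7 × 2400 = 16800 mm.
Top and bottom landings: 2 × 2100 = 4200 mm.
Total = 92688 + 16800 + 4200 = 113688 mm.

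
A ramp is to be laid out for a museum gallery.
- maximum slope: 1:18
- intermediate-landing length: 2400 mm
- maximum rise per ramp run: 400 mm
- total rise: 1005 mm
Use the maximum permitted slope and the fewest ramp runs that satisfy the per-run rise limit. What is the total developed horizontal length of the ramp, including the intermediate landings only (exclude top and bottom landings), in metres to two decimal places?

22.89 m

At most 400 each: 1005/400 = 2.51, giving 3 ramp runs. That means 2 intermediate landings.
Horizontal run for 1005 mm of rise at 1:18 is 1005 × 18 = 18090 mm.
2 intermediate landings contribute 2 × 2400 = 4800 mm.
Total developed length = 18090 + 4800 = 22890 mm.
= 22.89 m.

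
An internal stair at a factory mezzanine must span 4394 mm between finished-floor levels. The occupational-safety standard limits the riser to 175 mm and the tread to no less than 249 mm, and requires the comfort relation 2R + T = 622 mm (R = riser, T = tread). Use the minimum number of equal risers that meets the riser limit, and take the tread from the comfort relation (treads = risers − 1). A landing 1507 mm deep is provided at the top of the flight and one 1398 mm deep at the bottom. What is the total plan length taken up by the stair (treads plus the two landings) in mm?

4394 / 175 = 25.11, so 26 risers are needed.
Riser R = 4394 / 26 = 169 mm, within the 175 mm limit.
T = 622 − 2·169 = 284 mm, which satisfies the 249 mm minimum.
26 risers give 25 treads; going = 25 × 284 = 7100 mm.
Add landings: 7100 + 1507 + 1398 = 10005 mm.

10005 mm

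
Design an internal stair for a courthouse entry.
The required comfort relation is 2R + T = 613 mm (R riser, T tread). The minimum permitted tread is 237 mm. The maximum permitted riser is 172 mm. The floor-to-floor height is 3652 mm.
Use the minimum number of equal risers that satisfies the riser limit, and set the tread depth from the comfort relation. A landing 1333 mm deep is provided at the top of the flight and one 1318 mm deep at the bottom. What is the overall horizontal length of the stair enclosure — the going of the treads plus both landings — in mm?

8552 mm

⌈3652/172⌉ = 22 risers.
R = 3652 ÷ 22 = 166 mm.
From 2R + T = 613: T = 613 − 332 = 281 mm.
Treads = 22 − 1 = 21; going = 21 × 281 = 5901 mm.
Enclosure = 5901 + 1333 + 1318 = 8552 mm.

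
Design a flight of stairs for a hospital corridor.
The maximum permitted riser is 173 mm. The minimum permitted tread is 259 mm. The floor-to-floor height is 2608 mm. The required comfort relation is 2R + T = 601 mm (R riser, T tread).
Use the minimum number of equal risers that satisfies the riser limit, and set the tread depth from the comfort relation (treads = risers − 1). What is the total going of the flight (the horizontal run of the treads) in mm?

4125 mm

⌈2608/173⌉ = 16 risers.
Each riser is 2608/16 = 163 mm (≤ 173 mm).
T = 601 − 2·163 = 275 mm, which satisfies the 259 mm minimum.
16 risers give 15 treads; going = 15 × 275 = 4125 mm.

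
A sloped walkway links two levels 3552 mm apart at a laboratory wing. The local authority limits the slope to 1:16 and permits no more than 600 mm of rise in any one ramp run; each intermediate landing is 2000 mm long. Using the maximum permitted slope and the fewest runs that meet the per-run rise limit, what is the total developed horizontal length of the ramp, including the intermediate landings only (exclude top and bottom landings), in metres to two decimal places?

⌈3552/600⌉ = 6 ramp runs. That means 5 intermediate landings.
Ramp run (horizontal) at 1:16: 3552 × 16 = 56832 mm.
5 intermediate landings contribute 5 × 2000 = 10000 mm.
Total developed length = 56832 + 10000 = 66832 mm.
= 66.83 m.

66.83 m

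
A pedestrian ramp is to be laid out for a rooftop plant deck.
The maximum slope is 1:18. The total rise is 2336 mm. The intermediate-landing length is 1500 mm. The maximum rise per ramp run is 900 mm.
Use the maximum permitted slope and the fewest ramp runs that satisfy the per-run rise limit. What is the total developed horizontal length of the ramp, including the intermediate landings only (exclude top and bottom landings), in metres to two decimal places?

45.05 m

2336 / 900 = 2.596 → round up to 3 ramp runs. That means 2 intermediate landings.
Ramp run (horizontal) at 1:18: 2336 × 18 = 42048 mm.
2 intermediate landings contribute 2 × 1500 = 3000 mm.
Developed length = 42048 + 3000 = 45048 mm.
= 45.05 m.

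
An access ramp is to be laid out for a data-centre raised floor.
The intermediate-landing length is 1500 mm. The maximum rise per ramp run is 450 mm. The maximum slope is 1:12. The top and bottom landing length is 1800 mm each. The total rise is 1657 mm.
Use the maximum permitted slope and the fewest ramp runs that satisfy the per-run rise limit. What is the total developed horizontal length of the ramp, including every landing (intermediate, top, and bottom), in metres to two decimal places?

1657 / 450 = 3.68, so 4 ramp runs are needed. That means 3 intermediate landings.
Horizontal run for 1657 mm of rise at 1:12 is 1657 × 12 = 19884 mm.
3 intermediate landings contribute 3 × 1500 = 4500 mm.
Top and bottom landings: 2 × 1800 = 3600 mm.
Total = 19884 + 4500 + 3600 = 27984 mm.
= 27.98 m.

27.98 m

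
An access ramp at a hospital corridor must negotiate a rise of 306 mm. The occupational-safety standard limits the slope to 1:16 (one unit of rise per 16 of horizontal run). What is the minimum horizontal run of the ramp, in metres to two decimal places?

At 1:16 the run is 16 × 306 = 4896 mm.
4896 mm = 4.90 m.

4.90 m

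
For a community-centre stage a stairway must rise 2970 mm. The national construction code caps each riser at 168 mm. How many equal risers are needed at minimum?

⌈2970/168⌉ = 18 risers.

18 risers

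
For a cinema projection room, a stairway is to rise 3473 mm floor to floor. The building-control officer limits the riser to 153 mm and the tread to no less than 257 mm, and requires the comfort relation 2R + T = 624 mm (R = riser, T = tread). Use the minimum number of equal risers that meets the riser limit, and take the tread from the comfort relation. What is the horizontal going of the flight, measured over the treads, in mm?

7084 mm

⌈3473/153⌉ = 23 risers.
Each riser is 3473/23 = 151 mm (≤ 153 mm).
From 2R + T = 624: T = 624 − 302 = 322 mm.
Going = (23 − 1) × 322 = 7084 mm.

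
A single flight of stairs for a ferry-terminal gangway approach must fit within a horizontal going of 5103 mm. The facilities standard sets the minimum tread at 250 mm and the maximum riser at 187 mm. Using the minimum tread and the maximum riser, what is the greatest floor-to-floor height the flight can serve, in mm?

5103 / 250 = 20.41, so 20 treads fit.
Risers = treads + 1 = 21.
Maximum height = 21 × 187 = 3927 mm.

3927 mm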